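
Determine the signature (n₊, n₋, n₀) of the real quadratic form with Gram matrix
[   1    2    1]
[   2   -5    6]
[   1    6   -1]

Answer: (1, 2, 0)

Derivation:
step 0: pivot 1 → sign +
step 1: pivot -9 → sign −
step 2: pivot -2/9 → sign −
signature = (1, 2, 0)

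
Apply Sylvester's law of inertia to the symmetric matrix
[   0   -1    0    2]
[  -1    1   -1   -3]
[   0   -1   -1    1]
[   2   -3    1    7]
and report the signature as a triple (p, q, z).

Answer: (1, 2, 1)

Derivation:
step 0: pivot 1 → sign +
step 1: pivot -1 → sign −
step 2: pivot -1 → sign −
step 3: row/col 3 already zero → sign 0
signature = (1, 2, 1)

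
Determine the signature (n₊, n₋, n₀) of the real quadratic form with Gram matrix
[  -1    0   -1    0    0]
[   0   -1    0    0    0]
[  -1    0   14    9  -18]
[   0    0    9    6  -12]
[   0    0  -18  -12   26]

Answer: (3, 2, 0)

Derivation:
step 0: pivot -1 → sign −
step 1: pivot -1 → sign −
step 2: pivot 15 → sign +
step 3: pivot 3/5 → sign +
step 4: pivot 2 → sign +
signature = (3, 2, 0)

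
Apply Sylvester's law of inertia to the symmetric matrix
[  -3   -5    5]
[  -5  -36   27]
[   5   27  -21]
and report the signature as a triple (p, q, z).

step 0: pivot -3 → sign −
step 1: pivot -83/3 → sign −
step 2: pivot -6/83 → sign −
signature = (0, 3, 0)

Answer: (0, 3, 0)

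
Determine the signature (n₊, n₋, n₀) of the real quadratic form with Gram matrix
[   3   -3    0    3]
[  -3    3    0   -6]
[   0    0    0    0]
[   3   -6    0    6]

step 0: pivot 3 → sign +
step 1: pivot 3 → sign +
step 2: pivot -3 → sign −
step 3: row/col 3 already zero → sign 0
signature = (2, 1, 1)

Answer: (2, 1, 1)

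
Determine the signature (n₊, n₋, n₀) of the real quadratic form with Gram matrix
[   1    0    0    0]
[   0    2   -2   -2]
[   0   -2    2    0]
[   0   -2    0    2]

step 0: pivot 1 → sign +
step 1: pivot 2 → sign +
step 2: pivot -4 → sign −
step 3: pivot 1 → sign +
signature = (3, 1, 0)

Answer: (3, 1, 0)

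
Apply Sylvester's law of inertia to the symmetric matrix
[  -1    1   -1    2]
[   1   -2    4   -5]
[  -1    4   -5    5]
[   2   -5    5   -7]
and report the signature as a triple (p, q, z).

step 0: pivot -1 → sign −
step 1: pivot -1 → sign −
step 2: pivot 5 → sign +
step 3: pivot -6/5 → sign −
signature = (1, 3, 0)

Answer: (1, 3, 0)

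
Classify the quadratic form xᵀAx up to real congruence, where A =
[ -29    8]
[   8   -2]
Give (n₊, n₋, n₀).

Answer: (1, 1, 0)

Derivation:
step 0: pivot -29 → sign −
step 1: pivot 6/29 → sign +
signature = (1, 1, 0)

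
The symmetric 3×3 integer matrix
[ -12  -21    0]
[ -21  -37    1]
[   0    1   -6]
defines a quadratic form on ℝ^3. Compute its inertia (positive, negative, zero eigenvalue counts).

step 0: pivot -12 → sign −
step 1: pivot -1/4 → sign −
step 2: pivot -2 → sign −
signature = (0, 3, 0)

Answer: (0, 3, 0)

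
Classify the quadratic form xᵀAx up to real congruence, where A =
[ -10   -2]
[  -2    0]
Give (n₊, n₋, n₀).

Answer: (1, 1, 0)

Derivation:
step 0: pivot -10 → sign −
step 1: pivot 2/5 → sign +
signature = (1, 1, 0)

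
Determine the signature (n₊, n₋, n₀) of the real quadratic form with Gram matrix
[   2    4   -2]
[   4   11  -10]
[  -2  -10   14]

step 0: pivot 2 → sign +
step 1: pivot 3 → sign +
step 2: row/col 2 already zero → sign 0
signature = (2, 0, 1)

Answer: (2, 0, 1)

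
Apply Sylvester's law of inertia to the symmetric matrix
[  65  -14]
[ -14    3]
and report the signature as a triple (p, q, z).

step 0: pivot 65 → sign +
step 1: pivot -1/65 → sign −
signature = (1, 1, 0)

Answer: (1, 1, 0)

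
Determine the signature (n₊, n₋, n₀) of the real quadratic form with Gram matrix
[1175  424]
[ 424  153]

step 0: pivot 1175 → sign +
step 1: pivot -1/1175 → sign −
signature = (1, 1, 0)

Answer: (1, 1, 0)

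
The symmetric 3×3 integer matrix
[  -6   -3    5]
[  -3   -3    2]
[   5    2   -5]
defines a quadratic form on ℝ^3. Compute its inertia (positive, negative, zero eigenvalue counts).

step 0: pivot -6 → sign −
step 1: pivot -3/2 → sign −
step 2: pivot -2/3 → sign −
signature = (0, 3, 0)

Answer: (0, 3, 0)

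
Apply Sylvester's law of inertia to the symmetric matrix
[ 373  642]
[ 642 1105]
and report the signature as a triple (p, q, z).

Answer: (2, 0, 0)

Derivation:
step 0: pivot 373 → sign +
step 1: pivot 1/373 → sign +
signature = (2, 0, 0)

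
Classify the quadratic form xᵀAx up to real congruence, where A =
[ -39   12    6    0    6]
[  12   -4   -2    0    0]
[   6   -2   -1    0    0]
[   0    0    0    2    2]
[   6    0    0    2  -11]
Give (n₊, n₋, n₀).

step 0: pivot -39 → sign −
step 1: pivot -4/13 → sign −
step 2: pivot 2 → sign +
step 3: pivot -1 → sign −
step 4: row/col 4 already zero → sign 0
signature = (1, 3, 1)

Answer: (1, 3, 1)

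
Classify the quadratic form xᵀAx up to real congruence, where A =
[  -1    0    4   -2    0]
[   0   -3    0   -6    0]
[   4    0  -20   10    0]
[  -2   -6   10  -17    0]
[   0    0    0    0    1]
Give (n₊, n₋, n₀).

step 0: pivot -1 → sign −
step 1: pivot -3 → sign −
step 2: pivot -4 → sign −
step 3: pivot 1 → sign +
step 4: row/col 4 already zero → sign 0
signature = (1, 3, 1)

Answer: (1, 3, 1)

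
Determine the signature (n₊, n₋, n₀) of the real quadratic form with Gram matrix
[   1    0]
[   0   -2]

step 0: pivot 1 → sign +
step 1: pivot -2 → sign −
signature = (1, 1, 0)

Answer: (1, 1, 0)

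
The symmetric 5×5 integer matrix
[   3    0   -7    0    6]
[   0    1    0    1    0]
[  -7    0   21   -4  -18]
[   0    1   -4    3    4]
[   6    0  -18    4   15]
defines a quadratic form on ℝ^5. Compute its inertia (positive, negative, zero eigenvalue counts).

step 0: pivot 3 → sign +
step 1: pivot 1 → sign +
step 2: pivot 14/3 → sign +
step 3: pivot -10/7 → sign −
step 4: pivot -1/5 → sign −
signature = (3, 2, 0)

Answer: (3, 2, 0)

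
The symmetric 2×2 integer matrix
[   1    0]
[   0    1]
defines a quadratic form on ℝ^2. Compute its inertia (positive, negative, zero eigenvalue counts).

Answer: (2, 0, 0)

Derivation:
step 0: pivot 1 → sign +
step 1: pivot 1 → sign +
signature = (2, 0, 0)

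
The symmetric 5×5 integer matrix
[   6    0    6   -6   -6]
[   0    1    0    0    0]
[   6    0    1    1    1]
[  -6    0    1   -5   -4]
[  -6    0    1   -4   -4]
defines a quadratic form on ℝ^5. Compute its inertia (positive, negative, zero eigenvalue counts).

Answer: (2, 3, 0)

Derivation:
step 0: pivot 6 → sign +
step 1: pivot 1 → sign +
step 2: pivot -5 → sign −
step 3: pivot -6/5 → sign −
step 4: pivot -1/6 → sign −
signature = (2, 3, 0)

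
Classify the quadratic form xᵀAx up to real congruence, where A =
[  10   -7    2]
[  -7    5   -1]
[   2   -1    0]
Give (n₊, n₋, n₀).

step 0: pivot 10 → sign +
step 1: pivot 1/10 → sign +
step 2: pivot -2 → sign −
signature = (2, 1, 0)

Answer: (2, 1, 0)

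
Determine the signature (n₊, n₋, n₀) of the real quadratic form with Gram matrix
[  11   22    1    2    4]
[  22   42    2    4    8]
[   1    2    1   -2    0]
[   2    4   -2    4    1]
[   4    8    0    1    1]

step 0: pivot 11 → sign +
step 1: pivot -2 → sign −
step 2: pivot 10/11 → sign +
step 3: pivot -8/5 → sign −
step 4: pivot -3/8 → sign −
signature = (2, 3, 0)

Answer: (2, 3, 0)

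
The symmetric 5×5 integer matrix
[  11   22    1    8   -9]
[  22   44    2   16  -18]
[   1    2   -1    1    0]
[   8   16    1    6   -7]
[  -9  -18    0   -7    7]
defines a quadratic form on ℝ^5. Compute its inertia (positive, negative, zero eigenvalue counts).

step 0: pivot 11 → sign +
step 1: pivot -12/11 → sign −
step 2: pivot 1/4 → sign +
step 3: row/col 3 already zero → sign 0
step 4: row/col 4 already zero → sign 0
signature = (2, 1, 2)

Answer: (2, 1, 2)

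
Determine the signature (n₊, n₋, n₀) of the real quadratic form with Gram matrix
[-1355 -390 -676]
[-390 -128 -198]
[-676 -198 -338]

Answer: (0, 3, 0)

Derivation:
step 0: pivot -1355 → sign −
step 1: pivot -4268/271 → sign −
step 2: pivot -3/5335 → sign −
signature = (0, 3, 0)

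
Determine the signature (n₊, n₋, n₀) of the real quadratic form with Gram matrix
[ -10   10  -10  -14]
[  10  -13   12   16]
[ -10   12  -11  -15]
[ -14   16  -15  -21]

step 0: pivot -10 → sign −
step 1: pivot -3 → sign −
step 2: pivot 1/3 → sign +
step 3: pivot -2/5 → sign −
signature = (1, 3, 0)

Answer: (1, 3, 0)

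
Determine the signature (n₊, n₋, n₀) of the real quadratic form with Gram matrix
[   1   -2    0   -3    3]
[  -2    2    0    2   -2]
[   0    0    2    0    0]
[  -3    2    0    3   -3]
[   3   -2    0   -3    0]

Answer: (3, 2, 0)

Derivation:
step 0: pivot 1 → sign +
step 1: pivot -2 → sign −
step 2: pivot 2 → sign +
step 3: pivot 2 → sign +
step 4: pivot -3 → sign −
signature = (3, 2, 0)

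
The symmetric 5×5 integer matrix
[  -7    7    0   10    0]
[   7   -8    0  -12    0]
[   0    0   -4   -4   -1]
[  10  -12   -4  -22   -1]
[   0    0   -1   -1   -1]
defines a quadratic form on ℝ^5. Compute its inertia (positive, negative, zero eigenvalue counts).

Answer: (1, 4, 0)

Derivation:
step 0: pivot -7 → sign −
step 1: pivot -1 → sign −
step 2: pivot -4 → sign −
step 3: pivot 2/7 → sign +
step 4: pivot -3/4 → sign −
signature = (1, 4, 0)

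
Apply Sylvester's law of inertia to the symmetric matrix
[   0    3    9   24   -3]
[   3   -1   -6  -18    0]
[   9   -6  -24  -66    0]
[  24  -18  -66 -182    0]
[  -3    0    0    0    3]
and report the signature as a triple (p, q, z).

step 0: pivot -1 → sign −
step 1: pivot 9 → sign +
step 2: pivot 3 → sign +
step 3: pivot -6 → sign −
step 4: pivot -1/3 → sign −
signature = (2, 3, 0)

Answer: (2, 3, 0)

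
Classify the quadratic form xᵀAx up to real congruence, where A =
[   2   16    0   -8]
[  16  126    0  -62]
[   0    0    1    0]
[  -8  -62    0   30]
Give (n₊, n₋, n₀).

Answer: (2, 1, 1)

Derivation:
step 0: pivot 2 → sign +
step 1: pivot -2 → sign −
step 2: pivot 1 → sign +
step 3: row/col 3 already zero → sign 0
signature = (2, 1, 1)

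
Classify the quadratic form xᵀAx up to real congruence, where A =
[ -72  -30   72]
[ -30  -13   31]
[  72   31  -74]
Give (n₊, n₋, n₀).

step 0: pivot -72 → sign −
step 1: pivot -1/2 → sign −
step 2: row/col 2 already zero → sign 0
signature = (0, 2, 1)

Answer: (0, 2, 1)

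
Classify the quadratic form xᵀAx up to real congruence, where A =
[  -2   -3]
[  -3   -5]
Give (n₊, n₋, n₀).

Answer: (0, 2, 0)

Derivation:
step 0: pivot -2 → sign −
step 1: pivot -1/2 → sign −
signature = (0, 2, 0)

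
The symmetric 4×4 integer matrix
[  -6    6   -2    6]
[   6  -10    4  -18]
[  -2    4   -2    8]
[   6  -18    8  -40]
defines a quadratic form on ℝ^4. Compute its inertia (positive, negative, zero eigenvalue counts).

step 0: pivot -6 → sign −
step 1: pivot -4 → sign −
step 2: pivot -1/3 → sign −
step 3: pivot 2 → sign +
signature = (1, 3, 0)

Answer: (1, 3, 0)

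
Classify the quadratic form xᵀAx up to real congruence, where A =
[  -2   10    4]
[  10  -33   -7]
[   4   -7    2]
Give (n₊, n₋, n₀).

step 0: pivot -2 → sign −
step 1: pivot 17 → sign +
step 2: pivot 1/17 → sign +
signature = (2, 1, 0)

Answer: (2, 1, 0)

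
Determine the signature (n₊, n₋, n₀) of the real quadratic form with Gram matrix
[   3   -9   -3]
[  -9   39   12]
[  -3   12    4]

step 0: pivot 3 → sign +
step 1: pivot 12 → sign +
step 2: pivot 1/4 → sign +
signature = (3, 0, 0)

Answer: (3, 0, 0)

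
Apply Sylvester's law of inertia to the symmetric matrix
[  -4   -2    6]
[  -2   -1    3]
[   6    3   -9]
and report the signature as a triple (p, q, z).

step 0: pivot -4 → sign −
step 1: row/col 1 already zero → sign 0
step 2: row/col 2 already zero → sign 0
signature = (0, 1, 2)

Answer: (0, 1, 2)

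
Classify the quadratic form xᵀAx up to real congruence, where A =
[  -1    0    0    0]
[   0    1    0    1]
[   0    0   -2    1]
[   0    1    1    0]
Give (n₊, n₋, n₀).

step 0: pivot -1 → sign −
step 1: pivot 1 → sign +
step 2: pivot -2 → sign −
step 3: pivot -1/2 → sign −
signature = (1, 3, 0)

Answer: (1, 3, 0)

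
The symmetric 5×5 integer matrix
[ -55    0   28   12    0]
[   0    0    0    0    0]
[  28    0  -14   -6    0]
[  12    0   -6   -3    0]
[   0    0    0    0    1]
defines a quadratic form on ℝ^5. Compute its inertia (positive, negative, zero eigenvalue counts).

Answer: (2, 2, 1)

Derivation:
step 0: pivot -55 → sign −
step 1: pivot 14/55 → sign +
step 2: pivot -3/7 → sign −
step 3: pivot 1 → sign +
step 4: row/col 4 already zero → sign 0
signature = (2, 2, 1)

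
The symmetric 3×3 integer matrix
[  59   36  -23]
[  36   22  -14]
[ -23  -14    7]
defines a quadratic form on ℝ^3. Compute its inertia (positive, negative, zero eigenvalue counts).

step 0: pivot 59 → sign +
step 1: pivot 2/59 → sign +
step 2: pivot -2 → sign −
signature = (2, 1, 0)

Answer: (2, 1, 0)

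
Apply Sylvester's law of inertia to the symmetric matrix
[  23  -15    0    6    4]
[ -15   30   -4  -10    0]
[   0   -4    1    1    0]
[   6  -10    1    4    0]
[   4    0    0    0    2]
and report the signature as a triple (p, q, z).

step 0: pivot 23 → sign +
step 1: pivot 465/23 → sign +
step 2: pivot 97/465 → sign +
step 3: pivot 39/97 → sign +
step 4: pivot -6/13 → sign −
signature = (4, 1, 0)

Answer: (4, 1, 0)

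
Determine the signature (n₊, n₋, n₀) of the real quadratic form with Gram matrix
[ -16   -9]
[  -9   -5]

step 0: pivot -16 → sign −
step 1: pivot 1/16 → sign +
signature = (1, 1, 0)

Answer: (1, 1, 0)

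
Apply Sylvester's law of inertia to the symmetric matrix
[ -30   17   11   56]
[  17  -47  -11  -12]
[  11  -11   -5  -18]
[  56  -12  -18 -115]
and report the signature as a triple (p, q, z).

Answer: (0, 4, 0)

Derivation:
step 0: pivot -30 → sign −
step 1: pivot -1121/30 → sign −
step 2: pivot -402/1121 → sign −
step 3: pivot -3/67 → sign −
signature = (0, 4, 0)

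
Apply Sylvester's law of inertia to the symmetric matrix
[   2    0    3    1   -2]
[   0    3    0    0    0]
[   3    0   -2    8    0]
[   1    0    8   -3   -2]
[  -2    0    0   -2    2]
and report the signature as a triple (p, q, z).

step 0: pivot 2 → sign +
step 1: pivot 3 → sign +
step 2: pivot -13/2 → sign −
step 3: pivot 3 → sign +
step 4: pivot 2/39 → sign +
signature = (4, 1, 0)

Answer: (4, 1, 0)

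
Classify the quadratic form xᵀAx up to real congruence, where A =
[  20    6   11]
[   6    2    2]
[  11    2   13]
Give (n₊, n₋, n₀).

Answer: (2, 1, 0)

Derivation:
step 0: pivot 20 → sign +
step 1: pivot 1/5 → sign +
step 2: pivot -3/2 → sign −
signature = (2, 1, 0)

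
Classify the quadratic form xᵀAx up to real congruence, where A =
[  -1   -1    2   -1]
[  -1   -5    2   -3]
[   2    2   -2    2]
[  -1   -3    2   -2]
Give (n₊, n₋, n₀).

step 0: pivot -1 → sign −
step 1: pivot -4 → sign −
step 2: pivot 2 → sign +
step 3: row/col 3 already zero → sign 0
signature = (1, 2, 1)

Answer: (1, 2, 1)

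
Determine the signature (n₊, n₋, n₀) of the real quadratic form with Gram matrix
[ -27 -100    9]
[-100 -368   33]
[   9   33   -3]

step 0: pivot -27 → sign −
step 1: pivot 64/27 → sign +
step 2: pivot -3/64 → sign −
signature = (1, 2, 0)

Answer: (1, 2, 0)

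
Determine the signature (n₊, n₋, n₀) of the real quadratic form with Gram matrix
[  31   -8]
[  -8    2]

Answer: (1, 1, 0)

Derivation:
step 0: pivot 31 → sign +
step 1: pivot -2/31 → sign −
signature = (1, 1, 0)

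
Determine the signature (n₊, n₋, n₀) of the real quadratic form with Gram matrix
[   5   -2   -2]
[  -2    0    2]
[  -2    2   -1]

step 0: pivot 5 → sign +
step 1: pivot -4/5 → sign −
step 2: row/col 2 already zero → sign 0
signature = (1, 1, 1)

Answer: (1, 1, 1)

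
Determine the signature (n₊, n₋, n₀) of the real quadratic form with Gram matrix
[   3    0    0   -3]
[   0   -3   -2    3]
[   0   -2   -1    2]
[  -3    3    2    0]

step 0: pivot 3 → sign +
step 1: pivot -3 → sign −
step 2: pivot 1/3 → sign +
step 3: row/col 3 already zero → sign 0
signature = (2, 1, 1)

Answer: (2, 1, 1)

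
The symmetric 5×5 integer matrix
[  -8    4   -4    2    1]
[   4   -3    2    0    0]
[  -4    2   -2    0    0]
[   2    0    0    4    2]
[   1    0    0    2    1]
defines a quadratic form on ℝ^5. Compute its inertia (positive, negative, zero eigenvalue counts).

Answer: (1, 3, 1)

Derivation:
step 0: pivot -8 → sign −
step 1: pivot -1 → sign −
step 2: pivot 11/2 → sign +
step 3: pivot -2/11 → sign −
step 4: row/col 4 already zero → sign 0
signature = (1, 3, 1)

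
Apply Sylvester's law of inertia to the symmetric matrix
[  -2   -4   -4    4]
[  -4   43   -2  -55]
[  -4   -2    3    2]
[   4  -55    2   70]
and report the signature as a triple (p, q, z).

step 0: pivot -2 → sign −
step 1: pivot 51 → sign +
step 2: pivot 175/17 → sign +
step 3: pivot -3/175 → sign −
signature = (2, 2, 0)

Answer: (2, 2, 0)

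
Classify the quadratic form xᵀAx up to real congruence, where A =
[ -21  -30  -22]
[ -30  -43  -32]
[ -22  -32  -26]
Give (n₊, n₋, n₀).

step 0: pivot -21 → sign −
step 1: pivot -1/7 → sign −
step 2: pivot -2/3 → sign −
signature = (0, 3, 0)

Answer: (0, 3, 0)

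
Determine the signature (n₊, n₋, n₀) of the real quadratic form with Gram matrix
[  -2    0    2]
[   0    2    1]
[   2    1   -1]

Answer: (2, 1, 0)

Derivation:
step 0: pivot -2 → sign −
step 1: pivot 2 → sign +
step 2: pivot 1/2 → sign +
signature = (2, 1, 0)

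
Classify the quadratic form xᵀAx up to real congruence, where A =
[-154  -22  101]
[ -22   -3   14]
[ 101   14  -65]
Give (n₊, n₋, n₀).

Answer: (1, 2, 0)

Derivation:
step 0: pivot -154 → sign −
step 1: pivot 1/7 → sign +
step 2: pivot -1/22 → sign −
signature = (1, 2, 0)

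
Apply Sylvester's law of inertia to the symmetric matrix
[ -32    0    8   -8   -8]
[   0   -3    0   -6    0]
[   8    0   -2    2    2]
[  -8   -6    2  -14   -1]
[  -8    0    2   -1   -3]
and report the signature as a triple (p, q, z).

step 0: pivot -32 → sign −
step 1: pivot -3 → sign −
step 2: pivot -1 → sign −
step 3: pivot 1 → sign +
step 4: row/col 4 already zero → sign 0
signature = (1, 3, 1)

Answer: (1, 3, 1)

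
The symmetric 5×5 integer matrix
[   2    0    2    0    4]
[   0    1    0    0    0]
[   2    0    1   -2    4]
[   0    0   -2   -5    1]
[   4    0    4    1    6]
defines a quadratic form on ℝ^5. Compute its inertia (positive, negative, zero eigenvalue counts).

step 0: pivot 2 → sign +
step 1: pivot 1 → sign +
step 2: pivot -1 → sign −
step 3: pivot -1 → sign −
step 4: pivot -1 → sign −
signature = (2, 3, 0)

Answer: (2, 3, 0)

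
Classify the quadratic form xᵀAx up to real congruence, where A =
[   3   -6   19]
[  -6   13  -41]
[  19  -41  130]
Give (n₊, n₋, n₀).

Answer: (3, 0, 0)

Derivation:
step 0: pivot 3 → sign +
step 1: pivot 1 → sign +
step 2: pivot 2/3 → sign +
signature = (3, 0, 0)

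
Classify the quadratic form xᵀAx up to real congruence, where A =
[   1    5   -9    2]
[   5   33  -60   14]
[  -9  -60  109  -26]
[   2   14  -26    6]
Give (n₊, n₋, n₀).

Answer: (3, 1, 0)

Derivation:
step 0: pivot 1 → sign +
step 1: pivot 8 → sign +
step 2: pivot -1/8 → sign −
step 3: pivot 2 → sign +
signature = (3, 1, 0)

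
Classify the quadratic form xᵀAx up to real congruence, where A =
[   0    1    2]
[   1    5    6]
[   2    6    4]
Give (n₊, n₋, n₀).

step 0: pivot 5 → sign +
step 1: pivot -1/5 → sign −
step 2: row/col 2 already zero → sign 0
signature = (1, 1, 1)

Answer: (1, 1, 1)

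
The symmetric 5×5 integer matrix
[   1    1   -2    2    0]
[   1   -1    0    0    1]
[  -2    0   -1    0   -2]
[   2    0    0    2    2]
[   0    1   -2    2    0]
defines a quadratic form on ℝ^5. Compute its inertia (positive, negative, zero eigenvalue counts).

step 0: pivot 1 → sign +
step 1: pivot -2 → sign −
step 2: pivot -3 → sign −
step 3: pivot 4/3 → sign +
step 4: pivot 3/4 → sign +
signature = (3, 2, 0)

Answer: (3, 2, 0)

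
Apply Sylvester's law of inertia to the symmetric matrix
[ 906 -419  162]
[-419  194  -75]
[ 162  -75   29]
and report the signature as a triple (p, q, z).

step 0: pivot 906 → sign +
step 1: pivot 203/906 → sign +
step 2: pivot 1/203 → sign +
signature = (3, 0, 0)

Answer: (3, 0, 0)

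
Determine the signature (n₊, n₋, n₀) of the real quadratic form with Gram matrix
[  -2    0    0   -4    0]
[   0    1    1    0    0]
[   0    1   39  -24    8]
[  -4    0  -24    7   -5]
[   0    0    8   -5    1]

Answer: (2, 3, 0)

Derivation:
step 0: pivot -2 → sign −
step 1: pivot 1 → sign +
step 2: pivot 38 → sign +
step 3: pivot -3/19 → sign −
step 4: pivot -2/3 → sign −
signature = (2, 3, 0)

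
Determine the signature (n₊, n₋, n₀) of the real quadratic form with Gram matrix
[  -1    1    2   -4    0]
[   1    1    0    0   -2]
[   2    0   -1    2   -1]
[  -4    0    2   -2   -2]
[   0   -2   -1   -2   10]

Answer: (3, 2, 0)

Derivation:
step 0: pivot -1 → sign −
step 1: pivot 2 → sign +
step 2: pivot 1 → sign +
step 3: pivot 2 → sign +
step 4: pivot -1 → sign −
signature = (3, 2, 0)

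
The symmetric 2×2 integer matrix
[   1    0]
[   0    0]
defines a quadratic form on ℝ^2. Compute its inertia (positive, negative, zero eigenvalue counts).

step 0: pivot 1 → sign +
step 1: row/col 1 already zero → sign 0
signature = (1, 0, 1)

Answer: (1, 0, 1)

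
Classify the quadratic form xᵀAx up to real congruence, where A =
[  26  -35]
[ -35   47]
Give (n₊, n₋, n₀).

Answer: (1, 1, 0)

Derivation:
step 0: pivot 26 → sign +
step 1: pivot -3/26 → sign −
signature = (1, 1, 0)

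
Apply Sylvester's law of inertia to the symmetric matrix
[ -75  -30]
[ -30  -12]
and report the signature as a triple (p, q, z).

step 0: pivot -75 → sign −
step 1: row/col 1 already zero → sign 0
signature = (0, 1, 1)

Answer: (0, 1, 1)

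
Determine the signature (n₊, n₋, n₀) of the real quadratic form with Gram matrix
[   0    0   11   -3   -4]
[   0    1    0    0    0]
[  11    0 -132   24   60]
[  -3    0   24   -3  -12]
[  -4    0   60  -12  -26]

Answer: (4, 1, 0)

Derivation:
step 0: pivot 1 → sign +
step 1: pivot -132 → sign −
step 2: pivot 11/12 → sign +
step 3: pivot 3/11 → sign +
step 4: pivot 2/11 → sign +
signature = (4, 1, 0)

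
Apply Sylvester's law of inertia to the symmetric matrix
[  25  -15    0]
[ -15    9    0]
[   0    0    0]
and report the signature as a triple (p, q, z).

Answer: (1, 0, 2)

Derivation:
step 0: pivot 25 → sign +
step 1: row/col 1 already zero → sign 0
step 2: row/col 2 already zero → sign 0
signature = (1, 0, 2)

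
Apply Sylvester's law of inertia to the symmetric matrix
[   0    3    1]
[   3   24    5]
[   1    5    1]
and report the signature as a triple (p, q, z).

Answer: (2, 1, 0)

Derivation:
step 0: pivot 24 → sign +
step 1: pivot -3/8 → sign −
step 2: pivot 1/3 → sign +
signature = (2, 1, 0)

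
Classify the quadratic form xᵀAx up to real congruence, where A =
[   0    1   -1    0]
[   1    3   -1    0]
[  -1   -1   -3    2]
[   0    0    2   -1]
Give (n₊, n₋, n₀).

step 0: pivot 3 → sign +
step 1: pivot -1/3 → sign −
step 2: pivot -2 → sign −
step 3: pivot 1 → sign +
signature = (2, 2, 0)

Answer: (2, 2, 0)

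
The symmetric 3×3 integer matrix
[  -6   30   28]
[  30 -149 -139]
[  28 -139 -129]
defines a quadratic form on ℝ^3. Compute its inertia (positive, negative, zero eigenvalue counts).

step 0: pivot -6 → sign −
step 1: pivot 1 → sign +
step 2: pivot 2/3 → sign +
signature = (2, 1, 0)

Answer: (2, 1, 0)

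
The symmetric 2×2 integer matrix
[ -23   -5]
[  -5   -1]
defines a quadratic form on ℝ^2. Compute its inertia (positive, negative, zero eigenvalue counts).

step 0: pivot -23 → sign −
step 1: pivot 2/23 → sign +
signature = (1, 1, 0)

Answer: (1, 1, 0)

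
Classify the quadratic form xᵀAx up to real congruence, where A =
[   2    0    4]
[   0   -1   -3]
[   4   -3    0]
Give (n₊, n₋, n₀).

step 0: pivot 2 → sign +
step 1: pivot -1 → sign −
step 2: pivot 1 → sign +
signature = (2, 1, 0)

Answer: (2, 1, 0)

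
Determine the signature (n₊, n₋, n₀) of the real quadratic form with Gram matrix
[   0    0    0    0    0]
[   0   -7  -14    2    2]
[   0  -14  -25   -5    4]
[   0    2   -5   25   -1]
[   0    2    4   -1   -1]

step 0: pivot -7 → sign −
step 1: pivot 3 → sign +
step 2: pivot -10/7 → sign −
step 3: pivot -3/10 → sign −
step 4: row/col 4 already zero → sign 0
signature = (1, 3, 1)

Answer: (1, 3, 1)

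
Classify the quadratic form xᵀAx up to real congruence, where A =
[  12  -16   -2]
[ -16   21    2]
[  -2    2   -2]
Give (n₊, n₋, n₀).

step 0: pivot 12 → sign +
step 1: pivot -1/3 → sign −
step 2: pivot -1 → sign −
signature = (1, 2, 0)

Answer: (1, 2, 0)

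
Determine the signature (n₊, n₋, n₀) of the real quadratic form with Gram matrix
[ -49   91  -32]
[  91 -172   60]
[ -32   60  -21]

step 0: pivot -49 → sign −
step 1: pivot -3 → sign −
step 2: pivot 1/147 → sign +
signature = (1, 2, 0)

Answer: (1, 2, 0)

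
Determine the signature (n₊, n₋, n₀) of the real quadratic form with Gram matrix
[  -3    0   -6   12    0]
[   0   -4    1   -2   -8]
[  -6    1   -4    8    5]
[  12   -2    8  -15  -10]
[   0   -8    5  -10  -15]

step 0: pivot -3 → sign −
step 1: pivot -4 → sign −
step 2: pivot 33/4 → sign +
step 3: pivot 1 → sign +
step 4: pivot -1/11 → sign −
signature = (2, 3, 0)

Answer: (2, 3, 0)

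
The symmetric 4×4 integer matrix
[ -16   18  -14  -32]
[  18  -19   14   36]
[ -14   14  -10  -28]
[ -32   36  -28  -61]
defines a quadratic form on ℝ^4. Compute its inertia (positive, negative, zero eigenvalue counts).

step 0: pivot -16 → sign −
step 1: pivot 5/4 → sign +
step 2: pivot -1/5 → sign −
step 3: pivot 3 → sign +
signature = (2, 2, 0)

Answer: (2, 2, 0)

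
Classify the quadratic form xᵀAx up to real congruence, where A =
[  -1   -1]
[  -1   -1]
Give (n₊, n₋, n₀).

Answer: (0, 1, 1)

Derivation:
step 0: pivot -1 → sign −
step 1: row/col 1 already zero → sign 0
signature = (0, 1, 1)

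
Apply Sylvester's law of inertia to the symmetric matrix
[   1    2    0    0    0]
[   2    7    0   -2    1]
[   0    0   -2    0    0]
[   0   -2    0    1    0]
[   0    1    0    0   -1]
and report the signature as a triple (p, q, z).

Answer: (2, 2, 1)

Derivation:
step 0: pivot 1 → sign +
step 1: pivot 3 → sign +
step 2: pivot -2 → sign −
step 3: pivot -1/3 → sign −
step 4: row/col 4 already zero → sign 0
signature = (2, 2, 1)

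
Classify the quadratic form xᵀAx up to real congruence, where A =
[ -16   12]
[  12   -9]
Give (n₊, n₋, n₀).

Answer: (0, 1, 1)

Derivation:
step 0: pivot -16 → sign −
step 1: row/col 1 already zero → sign 0
signature = (0, 1, 1)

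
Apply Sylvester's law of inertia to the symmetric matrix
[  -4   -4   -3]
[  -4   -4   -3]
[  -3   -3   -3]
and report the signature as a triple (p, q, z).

Answer: (0, 2, 1)

Derivation:
step 0: pivot -4 → sign −
step 1: pivot -3/4 → sign −
step 2: row/col 2 already zero → sign 0
signature = (0, 2, 1)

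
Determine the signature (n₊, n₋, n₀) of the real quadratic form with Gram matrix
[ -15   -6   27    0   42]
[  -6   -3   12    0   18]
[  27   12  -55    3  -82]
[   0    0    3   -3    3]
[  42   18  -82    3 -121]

step 0: pivot -15 → sign −
step 1: pivot -3/5 → sign −
step 2: pivot -4 → sign −
step 3: pivot -3/4 → sign −
step 4: pivot 3 → sign +
signature = (1, 4, 0)

Answer: (1, 4, 0)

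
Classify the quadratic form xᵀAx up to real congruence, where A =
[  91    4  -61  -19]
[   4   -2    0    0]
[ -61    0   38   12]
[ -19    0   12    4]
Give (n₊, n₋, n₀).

Answer: (3, 1, 0)

Derivation:
step 0: pivot 91 → sign +
step 1: pivot -198/91 → sign −
step 2: pivot 41/99 → sign +
step 3: pivot 6/41 → sign +
signature = (3, 1, 0)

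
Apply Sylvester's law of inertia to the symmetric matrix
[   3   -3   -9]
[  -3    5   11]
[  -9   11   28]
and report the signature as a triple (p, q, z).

step 0: pivot 3 → sign +
step 1: pivot 2 → sign +
step 2: pivot -1 → sign −
signature = (2, 1, 0)

Answer: (2, 1, 0)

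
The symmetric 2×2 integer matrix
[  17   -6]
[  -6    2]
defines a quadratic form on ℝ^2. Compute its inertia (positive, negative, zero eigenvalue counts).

step 0: pivot 17 → sign +
step 1: pivot -2/17 → sign −
signature = (1, 1, 0)

Answer: (1, 1, 0)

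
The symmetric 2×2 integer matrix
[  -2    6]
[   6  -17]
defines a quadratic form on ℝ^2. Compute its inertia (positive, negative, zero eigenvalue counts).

step 0: pivot -2 → sign −
step 1: pivot 1 → sign +
signature = (1, 1, 0)

Answer: (1, 1, 0)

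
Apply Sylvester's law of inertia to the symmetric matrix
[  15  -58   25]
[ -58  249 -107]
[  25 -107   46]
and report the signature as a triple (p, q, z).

step 0: pivot 15 → sign +
step 1: pivot 371/15 → sign +
step 2: pivot 6/371 → sign +
signature = (3, 0, 0)

Answer: (3, 0, 0)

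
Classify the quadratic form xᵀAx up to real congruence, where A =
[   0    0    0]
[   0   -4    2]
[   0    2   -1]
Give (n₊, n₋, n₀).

step 0: pivot -4 → sign −
step 1: row/col 1 already zero → sign 0
step 2: row/col 2 already zero → sign 0
signature = (0, 1, 2)

Answer: (0, 1, 2)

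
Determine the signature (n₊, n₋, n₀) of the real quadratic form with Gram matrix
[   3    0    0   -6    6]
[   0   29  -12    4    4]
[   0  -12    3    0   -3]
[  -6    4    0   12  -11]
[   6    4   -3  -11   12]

Answer: (3, 2, 0)

Derivation:
step 0: pivot 3 → sign +
step 1: pivot 29 → sign +
step 2: pivot -57/29 → sign −
step 3: pivot 16/19 → sign +
step 4: pivot -3/16 → sign −
signature = (3, 2, 0)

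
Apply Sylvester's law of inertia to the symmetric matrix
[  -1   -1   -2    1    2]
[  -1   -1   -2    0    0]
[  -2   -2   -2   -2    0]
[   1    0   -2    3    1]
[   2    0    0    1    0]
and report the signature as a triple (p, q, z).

step 0: pivot -1 → sign −
step 1: pivot 2 → sign +
step 2: pivot -4 → sign −
step 3: pivot 1/4 → sign +
step 4: row/col 4 already zero → sign 0
signature = (2, 2, 1)

Answer: (2, 2, 1)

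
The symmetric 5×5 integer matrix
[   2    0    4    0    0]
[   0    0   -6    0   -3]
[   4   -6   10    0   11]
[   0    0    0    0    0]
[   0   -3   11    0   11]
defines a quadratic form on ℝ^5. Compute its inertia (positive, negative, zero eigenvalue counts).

step 0: pivot 2 → sign +
step 1: pivot 2 → sign +
step 2: pivot -18 → sign −
step 3: pivot 1/2 → sign +
step 4: row/col 4 already zero → sign 0
signature = (3, 1, 1)

Answer: (3, 1, 1)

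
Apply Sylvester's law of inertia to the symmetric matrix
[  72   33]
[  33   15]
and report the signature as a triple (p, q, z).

step 0: pivot 72 → sign +
step 1: pivot -1/8 → sign −
signature = (1, 1, 0)

Answer: (1, 1, 0)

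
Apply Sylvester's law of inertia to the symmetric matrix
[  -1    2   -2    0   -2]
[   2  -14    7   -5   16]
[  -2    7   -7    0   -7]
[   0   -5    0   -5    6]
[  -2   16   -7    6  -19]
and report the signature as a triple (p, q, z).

Answer: (0, 5, 0)

Derivation:
step 0: pivot -1 → sign −
step 1: pivot -10 → sign −
step 2: pivot -21/10 → sign −
step 3: pivot -10/7 → sign −
step 4: pivot -3/10 → sign −
signature = (0, 5, 0)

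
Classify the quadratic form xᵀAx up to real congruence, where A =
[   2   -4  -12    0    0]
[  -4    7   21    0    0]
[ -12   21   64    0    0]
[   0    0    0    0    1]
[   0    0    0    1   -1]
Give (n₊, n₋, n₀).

step 0: pivot 2 → sign +
step 1: pivot -1 → sign −
step 2: pivot 1 → sign +
step 3: pivot -1 → sign −
step 4: pivot 1 → sign +
signature = (3, 2, 0)

Answer: (3, 2, 0)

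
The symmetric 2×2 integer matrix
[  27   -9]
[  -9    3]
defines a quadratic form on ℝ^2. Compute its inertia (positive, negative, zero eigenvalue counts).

step 0: pivot 27 → sign +
step 1: row/col 1 already zero → sign 0
signature = (1, 0, 1)

Answer: (1, 0, 1)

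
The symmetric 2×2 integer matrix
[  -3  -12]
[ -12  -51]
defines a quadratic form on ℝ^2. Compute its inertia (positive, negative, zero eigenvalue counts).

Answer: (0, 2, 0)

Derivation:
step 0: pivot -3 → sign −
step 1: pivot -3 → sign −
signature = (0, 2, 0)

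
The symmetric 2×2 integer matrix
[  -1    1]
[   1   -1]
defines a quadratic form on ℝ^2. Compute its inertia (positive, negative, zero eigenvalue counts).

Answer: (0, 1, 1)

Derivation:
step 0: pivot -1 → sign −
step 1: row/col 1 already zero → sign 0
signature = (0, 1, 1)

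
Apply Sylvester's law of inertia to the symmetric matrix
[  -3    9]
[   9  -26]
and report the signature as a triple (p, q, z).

Answer: (1, 1, 0)

Derivation:
step 0: pivot -3 → sign −
step 1: pivot 1 → sign +
signature = (1, 1, 0)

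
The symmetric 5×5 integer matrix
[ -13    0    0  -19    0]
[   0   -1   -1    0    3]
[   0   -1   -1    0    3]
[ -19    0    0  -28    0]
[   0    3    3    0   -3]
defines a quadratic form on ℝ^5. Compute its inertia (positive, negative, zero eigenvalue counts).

step 0: pivot -13 → sign −
step 1: pivot -1 → sign −
step 2: pivot -3/13 → sign −
step 3: pivot 6 → sign +
step 4: row/col 4 already zero → sign 0
signature = (1, 3, 1)

Answer: (1, 3, 1)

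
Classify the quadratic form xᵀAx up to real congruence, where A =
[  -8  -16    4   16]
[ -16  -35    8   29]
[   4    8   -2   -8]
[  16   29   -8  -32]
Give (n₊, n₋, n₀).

Answer: (1, 2, 1)

Derivation:
step 0: pivot -8 → sign −
step 1: pivot -3 → sign −
step 2: pivot 3 → sign +
step 3: row/col 3 already zero → sign 0
signature = (1, 2, 1)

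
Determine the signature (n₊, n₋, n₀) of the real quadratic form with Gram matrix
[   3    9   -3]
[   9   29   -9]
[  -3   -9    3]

step 0: pivot 3 → sign +
step 1: pivot 2 → sign +
step 2: row/col 2 already zero → sign 0
signature = (2, 0, 1)

Answer: (2, 0, 1)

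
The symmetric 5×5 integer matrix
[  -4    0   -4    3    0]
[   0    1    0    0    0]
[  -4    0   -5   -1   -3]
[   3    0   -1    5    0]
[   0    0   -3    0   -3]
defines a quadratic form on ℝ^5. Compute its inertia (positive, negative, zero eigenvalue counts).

Answer: (2, 3, 0)

Derivation:
step 0: pivot -4 → sign −
step 1: pivot 1 → sign +
step 2: pivot -1 → sign −
step 3: pivot 93/4 → sign +
step 4: pivot -6/31 → sign −
signature = (2, 3, 0)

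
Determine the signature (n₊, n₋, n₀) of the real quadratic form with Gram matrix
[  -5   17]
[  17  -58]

step 0: pivot -5 → sign −
step 1: pivot -1/5 → sign −
signature = (0, 2, 0)

Answer: (0, 2, 0)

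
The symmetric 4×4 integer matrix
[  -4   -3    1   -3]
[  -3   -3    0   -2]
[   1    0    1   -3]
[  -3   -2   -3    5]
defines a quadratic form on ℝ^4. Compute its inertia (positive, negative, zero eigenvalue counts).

step 0: pivot -4 → sign −
step 1: pivot -3/4 → sign −
step 2: pivot 2 → sign +
step 3: pivot -2/3 → sign −
signature = (1, 3, 0)

Answer: (1, 3, 0)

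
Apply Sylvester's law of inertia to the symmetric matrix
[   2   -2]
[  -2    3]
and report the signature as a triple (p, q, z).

Answer: (2, 0, 0)

Derivation:
step 0: pivot 2 → sign +
step 1: pivot 1 → sign +
signature = (2, 0, 0)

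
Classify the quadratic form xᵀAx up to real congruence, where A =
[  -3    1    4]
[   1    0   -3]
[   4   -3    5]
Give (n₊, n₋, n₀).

Answer: (2, 1, 0)

Derivation:
step 0: pivot -3 → sign −
step 1: pivot 1/3 → sign +
step 2: pivot 2 → sign +
signature = (2, 1, 0)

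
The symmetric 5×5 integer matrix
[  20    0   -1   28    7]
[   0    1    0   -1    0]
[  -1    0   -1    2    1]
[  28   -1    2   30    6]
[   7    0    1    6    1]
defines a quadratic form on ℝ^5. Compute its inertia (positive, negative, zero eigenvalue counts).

Answer: (3, 2, 0)

Derivation:
step 0: pivot 20 → sign +
step 1: pivot 1 → sign +
step 2: pivot -21/20 → sign −
step 3: pivot 17/21 → sign +
step 4: pivot -2/17 → sign −
signature = (3, 2, 0)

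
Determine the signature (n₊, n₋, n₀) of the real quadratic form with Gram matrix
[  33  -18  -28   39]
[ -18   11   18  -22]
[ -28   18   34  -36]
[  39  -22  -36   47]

Answer: (4, 0, 0)

Derivation:
step 0: pivot 33 → sign +
step 1: pivot 13/11 → sign +
step 2: pivot 154/39 → sign +
step 3: pivot 6/77 → sign +
signature = (4, 0, 0)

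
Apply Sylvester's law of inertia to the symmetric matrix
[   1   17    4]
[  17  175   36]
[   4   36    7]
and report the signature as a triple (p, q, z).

Answer: (1, 2, 0)

Derivation:
step 0: pivot 1 → sign +
step 1: pivot -114 → sign −
step 2: pivot -1/57 → sign −
signature = (1, 2, 0)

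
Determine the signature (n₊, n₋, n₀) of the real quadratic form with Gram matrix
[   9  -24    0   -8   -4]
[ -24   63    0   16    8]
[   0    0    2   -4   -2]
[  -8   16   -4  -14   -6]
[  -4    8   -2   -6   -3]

step 0: pivot 9 → sign +
step 1: pivot -1 → sign −
step 2: pivot 2 → sign +
step 3: pivot -2/3 → sign −
step 4: pivot 1 → sign +
signature = (3, 2, 0)

Answer: (3, 2, 0)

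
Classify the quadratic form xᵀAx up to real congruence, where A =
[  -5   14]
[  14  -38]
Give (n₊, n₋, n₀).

Answer: (1, 1, 0)

Derivation:
step 0: pivot -5 → sign −
step 1: pivot 6/5 → sign +
signature = (1, 1, 0)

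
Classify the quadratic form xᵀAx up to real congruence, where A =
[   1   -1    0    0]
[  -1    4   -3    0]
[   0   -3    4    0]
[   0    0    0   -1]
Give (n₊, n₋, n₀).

step 0: pivot 1 → sign +
step 1: pivot 3 → sign +
step 2: pivot 1 → sign +
step 3: pivot -1 → sign −
signature = (3, 1, 0)

Answer: (3, 1, 0)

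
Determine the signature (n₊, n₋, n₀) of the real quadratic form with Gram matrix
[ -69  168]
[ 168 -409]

Answer: (1, 1, 0)

Derivation:
step 0: pivot -69 → sign −
step 1: pivot 1/23 → sign +
signature = (1, 1, 0)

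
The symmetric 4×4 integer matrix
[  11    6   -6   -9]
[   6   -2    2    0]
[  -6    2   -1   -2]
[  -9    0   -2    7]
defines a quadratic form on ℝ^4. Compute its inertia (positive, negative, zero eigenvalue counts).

step 0: pivot 11 → sign +
step 1: pivot -58/11 → sign −
step 2: pivot 1 → sign +
step 3: pivot 6/29 → sign +
signature = (3, 1, 0)

Answer: (3, 1, 0)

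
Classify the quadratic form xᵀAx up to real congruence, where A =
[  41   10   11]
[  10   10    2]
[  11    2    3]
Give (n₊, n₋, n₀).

Answer: (2, 1, 0)

Derivation:
step 0: pivot 41 → sign +
step 1: pivot 310/41 → sign +
step 2: pivot -2/155 → sign −
signature = (2, 1, 0)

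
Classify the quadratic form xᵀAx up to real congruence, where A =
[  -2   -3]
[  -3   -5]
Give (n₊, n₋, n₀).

Answer: (0, 2, 0)

Derivation:
step 0: pivot -2 → sign −
step 1: pivot -1/2 → sign −
signature = (0, 2, 0)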